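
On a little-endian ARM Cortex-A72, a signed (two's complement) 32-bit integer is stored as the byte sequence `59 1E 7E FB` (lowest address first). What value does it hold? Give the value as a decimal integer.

-75620775

Little-endian stores the least-significant byte at the lowest address.
Reassemble most-significant byte first: FB 7E 1E 59 → 0xFB7E1E59.
Top bit is set, so as a signed 32-bit value this is 0xFB7E1E59 − 2^32 = -75620775.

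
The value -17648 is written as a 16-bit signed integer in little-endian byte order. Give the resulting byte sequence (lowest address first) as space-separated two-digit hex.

10 BB

Two's complement of -17648 in 16 bits: 17648 = 0x44F0; invert → 0xBB0F; add 1 → 0xBB10.
Split into bytes (most-significant first): BB 10.
Little-endian stores the least-significant byte at the lowest address.
So at ascending addresses the bytes are 10 BB.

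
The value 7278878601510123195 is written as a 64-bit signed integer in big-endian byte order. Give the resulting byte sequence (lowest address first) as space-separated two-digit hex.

65 03 C5 85 DE 33 F6 BB

7278878601510123195 in hexadecimal, padded to 64 bits, is 0x6503C585DE33F6BB.
Split into bytes (most-significant first): 65 03 C5 85 DE 33 F6 BB.
Big-endian: lowest address holds the most-significant byte.
So the memory order matches the most-significant-first order: 65 03 C5 85 DE 33 F6 BB.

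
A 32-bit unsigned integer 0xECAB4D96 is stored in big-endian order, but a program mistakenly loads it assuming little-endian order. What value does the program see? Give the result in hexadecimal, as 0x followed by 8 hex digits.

Stored big-endian, the bytes at ascending addresses are EC AB 4D 96.
Read back as little-endian, the first byte is least significant, giving 0x964DABEC.

0x964DABEC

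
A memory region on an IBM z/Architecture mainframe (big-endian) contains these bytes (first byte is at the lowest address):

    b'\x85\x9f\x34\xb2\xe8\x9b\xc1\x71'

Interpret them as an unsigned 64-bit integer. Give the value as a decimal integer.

9628472471352754545

In big-endian order the high byte comes first in memory.
The bytes are already most-significant first: 0x859F34B2E89BC171.
0x859F34B2E89BC171 = 9628472471352754545.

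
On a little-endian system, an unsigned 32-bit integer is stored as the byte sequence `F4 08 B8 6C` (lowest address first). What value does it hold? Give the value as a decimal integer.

1824000244

In little-endian order the low byte comes first in memory.
Reassemble most-significant byte first: 6C B8 08 F4 → 0x6CB808F4.
0x6CB808F4 = 1824000244.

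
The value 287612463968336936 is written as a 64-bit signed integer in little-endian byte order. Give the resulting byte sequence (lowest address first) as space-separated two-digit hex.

28 BC CE 1B 03 CE FD 03

287612463968336936 in hexadecimal, padded to 64 bits, is 0x03FDCE031BCEBC28.
Split into bytes (most-significant first): 03 FD CE 03 1B CE BC 28.
Little-endian stores the least-significant byte at the lowest address.
So at ascending addresses the bytes are 28 BC CE 1B 03 CE FD 03.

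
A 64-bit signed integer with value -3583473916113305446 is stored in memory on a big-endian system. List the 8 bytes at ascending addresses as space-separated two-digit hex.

CE 44 F1 75 98 30 40 9A

Two's complement of -3583473916113305446 in 64 bits: 3583473916113305446 = 0x31BB0E8A67CFBF66; invert → 0xCE44F17598304099; add 1 → 0xCE44F1759830409A.
Split into bytes (most-significant first): CE 44 F1 75 98 30 40 9A.
Big-endian: lowest address holds the most-significant byte.
So the memory order matches the most-significant-first order: CE 44 F1 75 98 30 40 9A.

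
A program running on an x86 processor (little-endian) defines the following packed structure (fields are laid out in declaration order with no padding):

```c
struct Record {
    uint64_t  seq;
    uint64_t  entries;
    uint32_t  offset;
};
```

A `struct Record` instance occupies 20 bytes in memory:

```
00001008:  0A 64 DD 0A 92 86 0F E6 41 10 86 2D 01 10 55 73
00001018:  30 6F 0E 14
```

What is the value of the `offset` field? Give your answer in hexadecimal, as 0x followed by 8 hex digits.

`offset` follows `seq` (8 B), `entries` (8 B), so it starts at offset 8 + 8 = 16 and occupies 4 bytes.
Bytes at offsets 16..19: 30 6F 0E 14.
In little-endian order the low byte comes first in memory.
Reassemble most-significant byte first: 14 0E 6F 30 → 0x140E6F30.

0x140E6F30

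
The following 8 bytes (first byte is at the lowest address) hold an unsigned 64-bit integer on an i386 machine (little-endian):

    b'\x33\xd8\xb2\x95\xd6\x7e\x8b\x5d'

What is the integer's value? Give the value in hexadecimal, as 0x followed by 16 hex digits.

In little-endian order the low byte comes first in memory.
Reassemble most-significant byte first: 5D 8B 7E D6 95 B2 D8 33 → 0x5D8B7ED695B2D833.

0x5D8B7ED695B2D833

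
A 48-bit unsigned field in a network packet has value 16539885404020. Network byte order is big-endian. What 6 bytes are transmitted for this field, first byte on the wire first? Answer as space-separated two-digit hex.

16539885404020 in hexadecimal, padded to 48 bits, is 0x0F0AFDFE7F74.
Split into bytes (most-significant first): 0F 0A FD FE 7F 74.
Big-endian: lowest address holds the most-significant byte.
So the memory order matches the most-significant-first order: 0F 0A FD FE 7F 74.

0F 0A FD FE 7F 74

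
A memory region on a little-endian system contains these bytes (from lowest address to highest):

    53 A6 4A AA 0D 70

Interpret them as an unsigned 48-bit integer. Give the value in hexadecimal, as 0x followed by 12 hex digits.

0x700DAA4AA653

Little-endian: lowest address holds the least-significant byte.
Reassemble most-significant byte first: 70 0D AA 4A A6 53 → 0x700DAA4AA653.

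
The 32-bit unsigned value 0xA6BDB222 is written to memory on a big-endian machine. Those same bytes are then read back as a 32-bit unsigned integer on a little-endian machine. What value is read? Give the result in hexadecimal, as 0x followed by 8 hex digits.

0x22B2BDA6

Stored big-endian, the bytes at ascending addresses are A6 BD B2 22.
Read back as little-endian, the first byte is least significant, giving 0x22B2BDA6.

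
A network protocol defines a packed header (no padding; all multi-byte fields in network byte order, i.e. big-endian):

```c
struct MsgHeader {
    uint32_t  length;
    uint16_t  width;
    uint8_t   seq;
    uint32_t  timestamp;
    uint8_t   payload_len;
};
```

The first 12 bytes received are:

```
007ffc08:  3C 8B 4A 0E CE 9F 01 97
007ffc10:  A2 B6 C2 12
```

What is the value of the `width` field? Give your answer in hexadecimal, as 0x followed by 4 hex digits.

`width` follows `length` (4 bytes), so it starts at byte offset 4 and occupies 2 bytes.
Bytes at offsets 4..5: CE 9F.
Big-endian: lowest address holds the most-significant byte.
The bytes are already most-significant first: 0xCE9F.

0xCE9F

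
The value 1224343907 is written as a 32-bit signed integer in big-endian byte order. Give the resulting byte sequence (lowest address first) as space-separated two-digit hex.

48 FA 01 63

1224343907 in hexadecimal, padded to 32 bits, is 0x48FA0163.
Split into bytes (most-significant first): 48 FA 01 63.
Big-endian: lowest address holds the most-significant byte.
So the memory order matches the most-significant-first order: 48 FA 01 63.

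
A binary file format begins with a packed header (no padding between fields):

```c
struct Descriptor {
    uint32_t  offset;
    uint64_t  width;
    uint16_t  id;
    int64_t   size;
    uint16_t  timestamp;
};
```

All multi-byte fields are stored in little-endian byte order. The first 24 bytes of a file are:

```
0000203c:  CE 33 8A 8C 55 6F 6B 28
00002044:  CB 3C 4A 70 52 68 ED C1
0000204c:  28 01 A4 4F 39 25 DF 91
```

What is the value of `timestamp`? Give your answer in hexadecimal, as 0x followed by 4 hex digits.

0x91DF

`timestamp` follows `offset` (4 B), `width` (8 B), `id` (2 B), `size` (8 B), so it starts at offset 4 + 8 + 2 + 8 = 22 and occupies 2 bytes.
Bytes at offsets 22..23: DF 91.
Little-endian stores the least-significant byte at the lowest address.
Reassemble most-significant byte first: 91 DF → 0x91DF.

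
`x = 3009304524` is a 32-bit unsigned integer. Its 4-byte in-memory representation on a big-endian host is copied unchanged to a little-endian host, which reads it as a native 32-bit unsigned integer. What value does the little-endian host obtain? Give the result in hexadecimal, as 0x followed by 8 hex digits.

0xCC575EB3

3009304524 in 32-bit hexadecimal is 0xB35E57CC.
Stored big-endian, the bytes at ascending addresses are B3 5E 57 CC.
Read back as little-endian, the first byte is least significant, giving 0xCC575EB3.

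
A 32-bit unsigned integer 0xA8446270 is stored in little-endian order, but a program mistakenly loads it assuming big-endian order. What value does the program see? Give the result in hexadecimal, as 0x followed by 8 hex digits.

0x706244A8

Stored little-endian, the bytes at ascending addresses are 70 62 44 A8.
Read back as big-endian, the last byte is least significant, giving 0x706244A8.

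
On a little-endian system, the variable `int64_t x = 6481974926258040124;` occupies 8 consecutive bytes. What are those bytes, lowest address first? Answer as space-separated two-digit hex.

3C 6D 99 3A DA 99 F4 59

6481974926258040124 in hexadecimal, padded to 64 bits, is 0x59F499DA3A996D3C.
Split into bytes (most-significant first): 59 F4 99 DA 3A 99 6D 3C.
Little-endian stores the least-significant byte at the lowest address.
So at ascending addresses the bytes are 3C 6D 99 3A DA 99 F4 59.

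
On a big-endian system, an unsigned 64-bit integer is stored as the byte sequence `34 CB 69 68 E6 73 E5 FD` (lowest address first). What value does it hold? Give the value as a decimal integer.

In big-endian order the high byte comes first in memory.
The bytes are already most-significant first: 0x34CB6968E673E5FD.
0x34CB6968E673E5FD = 3804250209508386301.

3804250209508386301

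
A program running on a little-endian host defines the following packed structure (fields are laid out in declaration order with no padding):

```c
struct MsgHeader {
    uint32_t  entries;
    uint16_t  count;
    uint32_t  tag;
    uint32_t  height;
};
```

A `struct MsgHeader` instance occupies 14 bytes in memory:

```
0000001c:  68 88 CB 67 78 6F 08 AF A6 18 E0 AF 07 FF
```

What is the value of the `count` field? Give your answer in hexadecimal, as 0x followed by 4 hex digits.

0x6F78

`count` follows `entries` (4 bytes), so it starts at byte offset 4 and occupies 2 bytes.
Bytes at offsets 4..5: 78 6F.
Little-endian: lowest address holds the least-significant byte.
Reassemble most-significant byte first: 6F 78 → 0x6F78.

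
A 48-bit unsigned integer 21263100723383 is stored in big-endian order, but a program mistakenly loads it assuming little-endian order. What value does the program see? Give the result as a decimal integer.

21263100723383 in 48-bit hexadecimal is 0x1356B390C0B7.
Stored big-endian, the bytes at ascending addresses are 13 56 B3 90 C0 B7.
Read back as little-endian, the first byte is least significant, giving 0xB7C090B35613.
0xB7C090B35613 = 202037689275923.

202037689275923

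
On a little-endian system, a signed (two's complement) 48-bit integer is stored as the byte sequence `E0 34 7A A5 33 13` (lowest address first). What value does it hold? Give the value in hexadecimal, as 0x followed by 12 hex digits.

Little-endian stores the least-significant byte at the lowest address.
Reassemble most-significant byte first: 13 33 A5 7A 34 E0 → 0x1333A57A34E0.

0x1333A57A34E0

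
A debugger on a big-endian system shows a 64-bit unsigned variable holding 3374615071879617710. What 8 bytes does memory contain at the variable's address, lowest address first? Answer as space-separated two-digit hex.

2E D5 0A 87 45 10 5C AE

3374615071879617710 in hexadecimal, padded to 64 bits, is 0x2ED50A8745105CAE.
Split into bytes (most-significant first): 2E D5 0A 87 45 10 5C AE.
Big-endian: lowest address holds the most-significant byte.
So the memory order matches the most-significant-first order: 2E D5 0A 87 45 10 5C AE.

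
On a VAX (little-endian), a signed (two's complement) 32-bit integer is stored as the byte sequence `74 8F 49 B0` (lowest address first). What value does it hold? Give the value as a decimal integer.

-1337356428

Little-endian: lowest address holds the least-significant byte.
Reassemble most-significant byte first: B0 49 8F 74 → 0xB0498F74.
Top bit is set, so as a signed 32-bit value this is 0xB0498F74 − 2^32 = -1337356428.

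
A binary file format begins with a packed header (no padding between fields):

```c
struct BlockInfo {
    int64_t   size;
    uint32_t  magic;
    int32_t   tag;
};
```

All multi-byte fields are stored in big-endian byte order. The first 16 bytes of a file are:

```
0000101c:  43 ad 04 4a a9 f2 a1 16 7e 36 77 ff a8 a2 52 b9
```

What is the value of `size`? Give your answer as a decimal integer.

4876558690237456662

`size` is the first field, at byte offset 0, occupying 8 bytes.
Bytes at offsets 0..7: 43 AD 04 4A A9 F2 A1 16.
Big-endian: lowest address holds the most-significant byte.
The bytes are already most-significant first: 0x43AD044AA9F2A116.
0x43AD044AA9F2A116 = 4876558690237456662.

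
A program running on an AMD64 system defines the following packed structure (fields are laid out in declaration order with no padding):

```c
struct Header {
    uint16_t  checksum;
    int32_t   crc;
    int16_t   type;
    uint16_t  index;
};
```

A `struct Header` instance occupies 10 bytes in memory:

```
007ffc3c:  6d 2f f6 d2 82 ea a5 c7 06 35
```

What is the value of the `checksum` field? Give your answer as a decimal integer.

12141

`checksum` is the first field, at byte offset 0, occupying 2 bytes.
Bytes at offsets 0..1: 6D 2F.
In little-endian order the low byte comes first in memory.
Reassemble most-significant byte first: 2F 6D → 0x2F6D.
0x2F6D = 12141.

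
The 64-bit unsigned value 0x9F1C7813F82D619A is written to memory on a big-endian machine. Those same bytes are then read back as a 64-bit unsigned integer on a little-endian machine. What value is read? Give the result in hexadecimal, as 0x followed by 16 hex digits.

0x9A612DF813781C9F

Stored big-endian, the bytes at ascending addresses are 9F 1C 78 13 F8 2D 61 9A.
Read back as little-endian, the first byte is least significant, giving 0x9A612DF813781C9F.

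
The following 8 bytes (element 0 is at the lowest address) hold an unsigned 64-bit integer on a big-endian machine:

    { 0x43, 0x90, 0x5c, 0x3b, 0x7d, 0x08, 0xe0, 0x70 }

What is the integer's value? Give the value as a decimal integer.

4868492607758065776

Big-endian: lowest address holds the most-significant byte.
The bytes are already most-significant first: 0x43905C3B7D08E070.
0x43905C3B7D08E070 = 4868492607758065776.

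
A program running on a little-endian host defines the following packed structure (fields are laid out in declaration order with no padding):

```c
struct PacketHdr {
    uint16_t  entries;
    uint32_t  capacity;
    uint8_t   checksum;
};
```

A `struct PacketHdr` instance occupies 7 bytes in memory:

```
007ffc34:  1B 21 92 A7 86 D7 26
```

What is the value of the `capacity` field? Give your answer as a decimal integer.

3615926162

`capacity` follows `entries` (2 bytes), so it starts at byte offset 2 and occupies 4 bytes.
Bytes at offsets 2..5: 92 A7 86 D7.
In little-endian order the low byte comes first in memory.
Reassemble most-significant byte first: D7 86 A7 92 → 0xD786A792.
0xD786A792 = 3615926162.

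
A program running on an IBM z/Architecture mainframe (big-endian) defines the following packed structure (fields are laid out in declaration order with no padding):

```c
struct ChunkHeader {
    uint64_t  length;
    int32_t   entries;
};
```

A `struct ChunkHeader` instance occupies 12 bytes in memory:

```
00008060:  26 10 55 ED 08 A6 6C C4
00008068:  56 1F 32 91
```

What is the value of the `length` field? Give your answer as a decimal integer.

`length` is the first field, at byte offset 0, occupying 8 bytes.
Bytes at offsets 0..7: 26 10 55 ED 08 A6 6C C4.
Big-endian: lowest address holds the most-significant byte.
The bytes are already most-significant first: 0x261055ED08A66CC4.
0x261055ED08A66CC4 = 2742786649609366724.

2742786649609366724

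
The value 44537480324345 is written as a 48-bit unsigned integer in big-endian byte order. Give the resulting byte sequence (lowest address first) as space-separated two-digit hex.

44537480324345 in hexadecimal, padded to 48 bits, is 0x2881B0B1A4F9.
Split into bytes (most-significant first): 28 81 B0 B1 A4 F9.
Big-endian: lowest address holds the most-significant byte.
So the memory order matches the most-significant-first order: 28 81 B0 B1 A4 F9.

28 81 B0 B1 A4 F9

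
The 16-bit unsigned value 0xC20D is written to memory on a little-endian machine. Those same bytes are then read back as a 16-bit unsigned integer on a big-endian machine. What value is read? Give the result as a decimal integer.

3522

Stored little-endian, the bytes at ascending addresses are 0D C2.
Read back as big-endian, the last byte is least significant, giving 0x0DC2.
0x0DC2 = 3522.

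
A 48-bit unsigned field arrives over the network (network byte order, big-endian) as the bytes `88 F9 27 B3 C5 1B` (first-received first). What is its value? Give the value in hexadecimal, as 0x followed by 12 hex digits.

0x88F927B3C51B

Big-endian stores the most-significant byte at the lowest address.
The bytes are already most-significant first: 0x88F927B3C51B.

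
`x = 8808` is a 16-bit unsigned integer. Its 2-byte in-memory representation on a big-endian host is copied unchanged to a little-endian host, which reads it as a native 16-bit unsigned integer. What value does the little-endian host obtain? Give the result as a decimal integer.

26658

8808 in 16-bit hexadecimal is 0x2268.
Stored big-endian, the bytes at ascending addresses are 22 68.
Read back as little-endian, the first byte is least significant, giving 0x6822.
0x6822 = 26658.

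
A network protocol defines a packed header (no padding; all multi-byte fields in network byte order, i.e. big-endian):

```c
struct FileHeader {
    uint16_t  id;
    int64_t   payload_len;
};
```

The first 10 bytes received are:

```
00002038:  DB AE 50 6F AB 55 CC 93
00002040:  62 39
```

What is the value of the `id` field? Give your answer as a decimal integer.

56238

`id` is the first field, at byte offset 0, occupying 2 bytes.
Bytes at offsets 0..1: DB AE.
Big-endian stores the most-significant byte at the lowest address.
The bytes are already most-significant first: 0xDBAE.
0xDBAE = 56238.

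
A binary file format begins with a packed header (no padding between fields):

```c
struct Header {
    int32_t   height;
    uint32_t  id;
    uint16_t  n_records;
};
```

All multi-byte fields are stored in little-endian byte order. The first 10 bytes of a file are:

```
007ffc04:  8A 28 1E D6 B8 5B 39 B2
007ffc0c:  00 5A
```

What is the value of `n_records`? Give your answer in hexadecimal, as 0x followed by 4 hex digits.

0x5A00

`n_records` follows `height` (4 B), `id` (4 B), so it starts at offset 4 + 4 = 8 and occupies 2 bytes.
Bytes at offsets 8..9: 00 5A.
In little-endian order the low byte comes first in memory.
Reassemble most-significant byte first: 5A 00 → 0x5A00.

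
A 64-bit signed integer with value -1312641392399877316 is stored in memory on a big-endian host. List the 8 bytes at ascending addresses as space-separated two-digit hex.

ED C8 8F 9B B8 87 FB 3C

Two's complement of -1312641392399877316 in 64 bits: 1312641392399877316 = 0x12377064477804C4; invert → 0xEDC88F9BB887FB3B; add 1 → 0xEDC88F9BB887FB3C.
Split into bytes (most-significant first): ED C8 8F 9B B8 87 FB 3C.
In big-endian order the high byte comes first in memory.
So the memory order matches the most-significant-first order: ED C8 8F 9B B8 87 FB 3C.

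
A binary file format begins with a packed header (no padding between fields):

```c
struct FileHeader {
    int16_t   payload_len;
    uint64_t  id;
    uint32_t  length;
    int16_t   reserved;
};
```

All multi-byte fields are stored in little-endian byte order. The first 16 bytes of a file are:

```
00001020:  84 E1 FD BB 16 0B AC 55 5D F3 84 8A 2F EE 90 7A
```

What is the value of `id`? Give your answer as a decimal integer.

`id` follows `payload_len` (2 bytes), so it starts at byte offset 2 and occupies 8 bytes.
Bytes at offsets 2..9: FD BB 16 0B AC 55 5D F3.
In little-endian order the low byte comes first in memory.
Reassemble most-significant byte first: F3 5D 55 AC 0B 16 BB FD → 0xF35D55AC0B16BBFD.
0xF35D55AC0B16BBFD = 17536266721459354621.

17536266721459354621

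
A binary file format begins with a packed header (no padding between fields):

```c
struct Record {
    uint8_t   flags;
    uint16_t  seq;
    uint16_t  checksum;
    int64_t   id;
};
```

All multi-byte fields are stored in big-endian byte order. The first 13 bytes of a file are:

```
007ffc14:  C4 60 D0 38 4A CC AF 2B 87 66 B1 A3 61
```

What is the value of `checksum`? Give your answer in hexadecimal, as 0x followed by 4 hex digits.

0x384A

`checksum` follows `flags` (1 B), `seq` (2 B), so it starts at offset 1 + 2 = 3 and occupies 2 bytes.
Bytes at offsets 3..4: 38 4A.
In big-endian order the high byte comes first in memory.
The bytes are already most-significant first: 0x384A.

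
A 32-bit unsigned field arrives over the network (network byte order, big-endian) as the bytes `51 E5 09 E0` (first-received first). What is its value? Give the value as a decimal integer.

1373964768

Big-endian: lowest address holds the most-significant byte.
The bytes are already most-significant first: 0x51E509E0.
0x51E509E0 = 1373964768.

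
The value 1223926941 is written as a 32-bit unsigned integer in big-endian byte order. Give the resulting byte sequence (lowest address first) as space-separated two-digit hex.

48 F3 A4 9D

1223926941 in hexadecimal, padded to 32 bits, is 0x48F3A49D.
Split into bytes (most-significant first): 48 F3 A4 9D.
Big-endian: lowest address holds the most-significant byte.
So the memory order matches the most-significant-first order: 48 F3 A4 9D.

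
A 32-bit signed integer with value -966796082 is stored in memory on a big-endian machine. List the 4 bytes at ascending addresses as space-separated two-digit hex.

Two's complement of -966796082 in 32 bits: 966796082 = 0x39A02332; invert → 0xC65FDCCD; add 1 → 0xC65FDCCE.
Split into bytes (most-significant first): C6 5F DC CE.
Big-endian stores the most-significant byte at the lowest address.
So the memory order matches the most-significant-first order: C6 5F DC CE.

C6 5F DC CE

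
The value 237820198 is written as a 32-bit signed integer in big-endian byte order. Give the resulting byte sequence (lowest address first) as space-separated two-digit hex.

237820198 in hexadecimal, padded to 32 bits, is 0x0E2CD926.
Split into bytes (most-significant first): 0E 2C D9 26.
In big-endian order the high byte comes first in memory.
So the memory order matches the most-significant-first order: 0E 2C D9 26.

0E 2C D9 26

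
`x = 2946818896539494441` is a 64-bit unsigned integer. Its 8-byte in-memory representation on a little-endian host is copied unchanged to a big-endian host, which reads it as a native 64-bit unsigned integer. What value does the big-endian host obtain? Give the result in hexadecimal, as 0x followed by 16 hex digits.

0x2928A5692C34E528

2946818896539494441 in 64-bit hexadecimal is 0x28E5342C69A52829.
Stored little-endian, the bytes at ascending addresses are 29 28 A5 69 2C 34 E5 28.
Read back as big-endian, the last byte is least significant, giving 0x2928A5692C34E528.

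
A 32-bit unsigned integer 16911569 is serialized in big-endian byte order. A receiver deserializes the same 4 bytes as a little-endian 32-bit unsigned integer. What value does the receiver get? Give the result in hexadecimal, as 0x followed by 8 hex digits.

16911569 in 32-bit hexadecimal is 0x01020CD1.
Stored big-endian, the bytes at ascending addresses are 01 02 0C D1.
Read back as little-endian, the first byte is least significant, giving 0xD10C0201.

0xD10C0201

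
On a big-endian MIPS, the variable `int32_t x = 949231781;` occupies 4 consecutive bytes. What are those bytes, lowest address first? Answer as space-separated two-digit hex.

38 94 20 A5

949231781 in hexadecimal, padded to 32 bits, is 0x389420A5.
Split into bytes (most-significant first): 38 94 20 A5.
In big-endian order the high byte comes first in memory.
So the memory order matches the most-significant-first order: 38 94 20 A5.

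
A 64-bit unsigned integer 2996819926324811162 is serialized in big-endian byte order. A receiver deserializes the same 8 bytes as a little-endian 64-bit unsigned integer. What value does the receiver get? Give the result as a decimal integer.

11102894104824485417

2996819926324811162 in 64-bit hexadecimal is 0x2996D7D85C67159A.
Stored big-endian, the bytes at ascending addresses are 29 96 D7 D8 5C 67 15 9A.
Read back as little-endian, the first byte is least significant, giving 0x9A15675CD8D79629.
0x9A15675CD8D79629 = 11102894104824485417.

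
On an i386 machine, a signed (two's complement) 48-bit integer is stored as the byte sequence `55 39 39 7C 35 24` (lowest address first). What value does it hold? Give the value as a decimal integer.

39812135991637

In little-endian order the low byte comes first in memory.
Reassemble most-significant byte first: 24 35 7C 39 39 55 → 0x24357C393955.
0x24357C393955 = 39812135991637.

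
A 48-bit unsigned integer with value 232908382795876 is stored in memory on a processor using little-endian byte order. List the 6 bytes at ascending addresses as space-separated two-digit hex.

232908382795876 in hexadecimal, padded to 48 bits, is 0xD3D4356BF864.
Split into bytes (most-significant first): D3 D4 35 6B F8 64.
In little-endian order the low byte comes first in memory.
So at ascending addresses the bytes are 64 F8 6B 35 D4 D3.

64 F8 6B 35 D4 D3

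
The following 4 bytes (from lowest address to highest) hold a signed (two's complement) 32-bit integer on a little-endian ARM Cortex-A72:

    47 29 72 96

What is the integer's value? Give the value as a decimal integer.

Little-endian: lowest address holds the least-significant byte.
Reassemble most-significant byte first: 96 72 29 47 → 0x96722947.
Top bit is set, so as a signed 32-bit value this is 0x96722947 − 2^32 = -1770903225.

-1770903225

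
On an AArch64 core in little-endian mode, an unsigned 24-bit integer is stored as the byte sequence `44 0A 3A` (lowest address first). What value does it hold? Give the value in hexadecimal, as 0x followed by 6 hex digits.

0x3A0A44

Little-endian stores the least-significant byte at the lowest address.
Reassemble most-significant byte first: 3A 0A 44 → 0x3A0A44.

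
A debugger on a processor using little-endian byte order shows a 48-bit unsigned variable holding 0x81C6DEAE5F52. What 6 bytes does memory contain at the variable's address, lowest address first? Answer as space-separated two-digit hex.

Split into bytes (most-significant first): 81 C6 DE AE 5F 52.
In little-endian order the low byte comes first in memory.
So at ascending addresses the bytes are 52 5F AE DE C6 81.

52 5F AE DE C6 81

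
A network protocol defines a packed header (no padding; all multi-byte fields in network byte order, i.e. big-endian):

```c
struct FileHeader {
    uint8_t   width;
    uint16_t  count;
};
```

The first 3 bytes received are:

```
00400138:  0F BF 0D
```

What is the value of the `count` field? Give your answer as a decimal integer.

`count` follows `width` (1 byte), so it starts at byte offset 1 and occupies 2 bytes.
Bytes at offsets 1..2: BF 0D.
Big-endian stores the most-significant byte at the lowest address.
The bytes are already most-significant first: 0xBF0D.
0xBF0D = 48909.

48909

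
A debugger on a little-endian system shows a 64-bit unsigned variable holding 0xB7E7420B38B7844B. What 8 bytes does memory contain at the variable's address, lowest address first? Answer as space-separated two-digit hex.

4B 84 B7 38 0B 42 E7 B7

Split into bytes (most-significant first): B7 E7 42 0B 38 B7 84 4B.
Little-endian stores the least-significant byte at the lowest address.
So at ascending addresses the bytes are 4B 84 B7 38 0B 42 E7 B7.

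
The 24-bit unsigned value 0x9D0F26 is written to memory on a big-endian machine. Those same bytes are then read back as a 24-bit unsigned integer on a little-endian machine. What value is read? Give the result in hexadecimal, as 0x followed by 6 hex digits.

Stored big-endian, the bytes at ascending addresses are 9D 0F 26.
Read back as little-endian, the first byte is least significant, giving 0x260F9D.

0x260F9D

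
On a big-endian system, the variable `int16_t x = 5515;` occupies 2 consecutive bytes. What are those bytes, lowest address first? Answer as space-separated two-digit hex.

15 8B

5515 in hexadecimal, padded to 16 bits, is 0x158B.
Split into bytes (most-significant first): 15 8B.
Big-endian stores the most-significant byte at the lowest address.
So the memory order matches the most-significant-first order: 15 8B.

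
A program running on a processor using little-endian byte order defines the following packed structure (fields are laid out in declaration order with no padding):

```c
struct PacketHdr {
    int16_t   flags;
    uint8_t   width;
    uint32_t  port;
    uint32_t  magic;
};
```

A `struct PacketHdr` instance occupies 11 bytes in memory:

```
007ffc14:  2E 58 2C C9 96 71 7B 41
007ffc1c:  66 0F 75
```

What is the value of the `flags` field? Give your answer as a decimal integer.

22574

`flags` is the first field, at byte offset 0, occupying 2 bytes.
Bytes at offsets 0..1: 2E 58.
Little-endian: lowest address holds the least-significant byte.
Reassemble most-significant byte first: 58 2E → 0x582E.
0x582E = 22574.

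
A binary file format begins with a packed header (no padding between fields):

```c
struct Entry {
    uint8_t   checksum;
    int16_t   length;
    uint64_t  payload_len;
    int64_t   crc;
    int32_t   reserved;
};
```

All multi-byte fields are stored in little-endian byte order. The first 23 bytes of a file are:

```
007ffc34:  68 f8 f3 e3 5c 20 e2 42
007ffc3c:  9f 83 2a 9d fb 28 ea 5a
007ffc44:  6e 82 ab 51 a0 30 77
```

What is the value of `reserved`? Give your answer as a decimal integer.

1999675473

`reserved` follows `checksum` (1 B), `length` (2 B), `payload_len` (8 B), `crc` (8 B), so it starts at offset 1 + 2 + 8 + 8 = 19 and occupies 4 bytes.
Bytes at offsets 19..22: 51 A0 30 77.
In little-endian order the low byte comes first in memory.
Reassemble most-significant byte first: 77 30 A0 51 → 0x7730A051.
0x7730A051 = 1999675473.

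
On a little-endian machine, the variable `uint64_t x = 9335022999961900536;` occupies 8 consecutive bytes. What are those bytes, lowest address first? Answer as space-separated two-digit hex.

F8 95 D4 9A F5 A9 8C 81

9335022999961900536 in hexadecimal, padded to 64 bits, is 0x818CA9F59AD495F8.
Split into bytes (most-significant first): 81 8C A9 F5 9A D4 95 F8.
Little-endian stores the least-significant byte at the lowest address.
So at ascending addresses the bytes are F8 95 D4 9A F5 A9 8C 81.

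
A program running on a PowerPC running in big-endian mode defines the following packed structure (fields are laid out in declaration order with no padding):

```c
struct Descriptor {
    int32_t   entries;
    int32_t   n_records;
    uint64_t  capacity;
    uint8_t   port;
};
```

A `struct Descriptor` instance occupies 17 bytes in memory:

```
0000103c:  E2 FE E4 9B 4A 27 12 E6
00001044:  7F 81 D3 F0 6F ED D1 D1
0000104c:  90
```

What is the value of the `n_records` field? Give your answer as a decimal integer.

1244074726

`n_records` follows `entries` (4 bytes), so it starts at byte offset 4 and occupies 4 bytes.
Bytes at offsets 4..7: 4A 27 12 E6.
Big-endian stores the most-significant byte at the lowest address.
The bytes are already most-significant first: 0x4A2712E6.
0x4A2712E6 = 1244074726.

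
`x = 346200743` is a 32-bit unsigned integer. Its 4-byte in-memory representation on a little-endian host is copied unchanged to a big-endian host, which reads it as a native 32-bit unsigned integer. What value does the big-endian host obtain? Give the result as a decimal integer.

2811929108

346200743 in 32-bit hexadecimal is 0x14A29AA7.
Stored little-endian, the bytes at ascending addresses are A7 9A A2 14.
Read back as big-endian, the last byte is least significant, giving 0xA79AA214.
0xA79AA214 = 2811929108.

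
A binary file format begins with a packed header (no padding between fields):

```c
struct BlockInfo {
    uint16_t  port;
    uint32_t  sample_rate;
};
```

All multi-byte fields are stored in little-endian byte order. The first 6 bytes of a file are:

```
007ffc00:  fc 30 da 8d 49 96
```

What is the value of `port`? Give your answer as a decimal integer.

12540

`port` is the first field, at byte offset 0, occupying 2 bytes.
Bytes at offsets 0..1: FC 30.
Little-endian stores the least-significant byte at the lowest address.
Reassemble most-significant byte first: 30 FC → 0x30FC.
0x30FC = 12540.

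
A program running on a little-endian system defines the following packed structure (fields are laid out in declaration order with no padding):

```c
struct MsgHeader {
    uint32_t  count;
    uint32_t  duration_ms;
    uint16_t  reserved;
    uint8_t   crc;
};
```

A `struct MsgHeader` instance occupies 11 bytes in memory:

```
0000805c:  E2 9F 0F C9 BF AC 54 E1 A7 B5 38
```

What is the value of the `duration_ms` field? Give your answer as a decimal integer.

`duration_ms` follows `count` (4 bytes), so it starts at byte offset 4 and occupies 4 bytes.
Bytes at offsets 4..7: BF AC 54 E1.
In little-endian order the low byte comes first in memory.
Reassemble most-significant byte first: E1 54 AC BF → 0xE154ACBF.
0xE154ACBF = 3780422847.

3780422847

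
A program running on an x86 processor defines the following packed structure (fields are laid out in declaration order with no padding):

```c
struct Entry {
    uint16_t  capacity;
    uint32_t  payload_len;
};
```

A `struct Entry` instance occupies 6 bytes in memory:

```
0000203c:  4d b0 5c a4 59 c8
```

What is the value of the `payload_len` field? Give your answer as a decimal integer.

3361317980

`payload_len` follows `capacity` (2 bytes), so it starts at byte offset 2 and occupies 4 bytes.
Bytes at offsets 2..5: 5C A4 59 C8.
Little-endian stores the least-significant byte at the lowest address.
Reassemble most-significant byte first: C8 59 A4 5C → 0xC859A45C.
0xC859A45C = 3361317980.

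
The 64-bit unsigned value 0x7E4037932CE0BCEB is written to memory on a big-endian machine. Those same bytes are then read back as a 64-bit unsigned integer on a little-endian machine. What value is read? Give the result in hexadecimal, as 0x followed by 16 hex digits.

0xEBBCE02C9337407E

Stored big-endian, the bytes at ascending addresses are 7E 40 37 93 2C E0 BC EB.
Read back as little-endian, the first byte is least significant, giving 0xEBBCE02C9337407E.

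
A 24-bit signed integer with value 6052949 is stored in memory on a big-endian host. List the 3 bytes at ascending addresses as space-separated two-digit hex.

5C 5C 55

6052949 in hexadecimal, padded to 24 bits, is 0x5C5C55.
Split into bytes (most-significant first): 5C 5C 55.
Big-endian: lowest address holds the most-significant byte.
So the memory order matches the most-significant-first order: 5C 5C 55.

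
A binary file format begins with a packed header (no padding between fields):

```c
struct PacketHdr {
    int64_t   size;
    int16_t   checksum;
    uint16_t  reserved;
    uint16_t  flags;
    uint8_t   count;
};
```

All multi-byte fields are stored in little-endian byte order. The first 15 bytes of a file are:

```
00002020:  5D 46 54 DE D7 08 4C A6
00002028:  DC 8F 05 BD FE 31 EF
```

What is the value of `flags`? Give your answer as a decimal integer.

12798

`flags` follows `size` (8 B), `checksum` (2 B), `reserved` (2 B), so it starts at offset 8 + 2 + 2 = 12 and occupies 2 bytes.
Bytes at offsets 12..13: FE 31.
Little-endian stores the least-significant byte at the lowest address.
Reassemble most-significant byte first: 31 FE → 0x31FE.
0x31FE = 12798.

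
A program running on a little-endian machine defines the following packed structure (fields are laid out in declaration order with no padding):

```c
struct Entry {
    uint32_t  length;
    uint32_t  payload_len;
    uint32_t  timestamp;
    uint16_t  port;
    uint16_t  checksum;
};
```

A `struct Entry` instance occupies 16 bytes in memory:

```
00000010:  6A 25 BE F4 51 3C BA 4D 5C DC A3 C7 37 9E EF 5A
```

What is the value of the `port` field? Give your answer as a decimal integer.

`port` follows `length` (4 B), `payload_len` (4 B), `timestamp` (4 B), so it starts at offset 4 + 4 + 4 = 12 and occupies 2 bytes.
Bytes at offsets 12..13: 37 9E.
In little-endian order the low byte comes first in memory.
Reassemble most-significant byte first: 9E 37 → 0x9E37.
0x9E37 = 40503.

40503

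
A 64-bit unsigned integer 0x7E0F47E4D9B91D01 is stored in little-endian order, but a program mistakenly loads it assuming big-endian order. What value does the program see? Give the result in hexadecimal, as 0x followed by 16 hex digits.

Stored little-endian, the bytes at ascending addresses are 01 1D B9 D9 E4 47 0F 7E.
Read back as big-endian, the last byte is least significant, giving 0x011DB9D9E4470F7E.

0x011DB9D9E4470F7E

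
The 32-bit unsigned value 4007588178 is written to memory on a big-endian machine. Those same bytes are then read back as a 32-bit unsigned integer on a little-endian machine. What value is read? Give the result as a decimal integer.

4007588178 in 32-bit hexadecimal is 0xEEDEF152.
Stored big-endian, the bytes at ascending addresses are EE DE F1 52.
Read back as little-endian, the first byte is least significant, giving 0x52F1DEEE.
0x52F1DEEE = 1391582958.

1391582958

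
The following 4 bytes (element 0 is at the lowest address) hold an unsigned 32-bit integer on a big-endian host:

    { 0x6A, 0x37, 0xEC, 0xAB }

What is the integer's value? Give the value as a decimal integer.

In big-endian order the high byte comes first in memory.
The bytes are already most-significant first: 0x6A37ECAB.
0x6A37ECAB = 1782049963.

1782049963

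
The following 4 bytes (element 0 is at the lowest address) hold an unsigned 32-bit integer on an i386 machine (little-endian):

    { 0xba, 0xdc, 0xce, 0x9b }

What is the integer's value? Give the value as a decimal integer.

Little-endian stores the least-significant byte at the lowest address.
Reassemble most-significant byte first: 9B CE DC BA → 0x9BCEDCBA.
0x9BCEDCBA = 2614025402.

2614025402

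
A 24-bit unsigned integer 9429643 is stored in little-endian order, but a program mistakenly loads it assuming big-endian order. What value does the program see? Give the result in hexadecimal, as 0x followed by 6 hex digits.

9429643 in 24-bit hexadecimal is 0x8FE28B.
Stored little-endian, the bytes at ascending addresses are 8B E2 8F.
Read back as big-endian, the last byte is least significant, giving 0x8BE28F.

0x8BE28F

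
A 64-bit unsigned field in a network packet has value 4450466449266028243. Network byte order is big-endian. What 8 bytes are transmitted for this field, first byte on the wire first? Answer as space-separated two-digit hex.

4450466449266028243 in hexadecimal, padded to 64 bits, is 0x3DC33BA7F14BAED3.
Split into bytes (most-significant first): 3D C3 3B A7 F1 4B AE D3.
Big-endian: lowest address holds the most-significant byte.
So the memory order matches the most-significant-first order: 3D C3 3B A7 F1 4B AE D3.

3D C3 3B A7 F1 4B AE D3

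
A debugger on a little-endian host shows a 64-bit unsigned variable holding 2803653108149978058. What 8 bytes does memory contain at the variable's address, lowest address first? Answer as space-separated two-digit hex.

2803653108149978058 in hexadecimal, padded to 64 bits, is 0x26E893A5C0B303CA.
Split into bytes (most-significant first): 26 E8 93 A5 C0 B3 03 CA.
In little-endian order the low byte comes first in memory.
So at ascending addresses the bytes are CA 03 B3 C0 A5 93 E8 26.

CA 03 B3 C0 A5 93 E8 26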